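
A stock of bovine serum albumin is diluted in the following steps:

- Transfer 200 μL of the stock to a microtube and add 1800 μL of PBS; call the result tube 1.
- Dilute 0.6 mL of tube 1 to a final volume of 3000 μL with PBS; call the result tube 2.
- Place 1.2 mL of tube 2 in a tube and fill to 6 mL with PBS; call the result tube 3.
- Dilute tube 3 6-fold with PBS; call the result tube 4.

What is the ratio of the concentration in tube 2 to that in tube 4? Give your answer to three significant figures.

Step 1: 200 μL + 1800 μL = 2000 μL total → factor 2000/200 = 10
Step 2: 0.6 mL brought to 3000 μL → factor 3/0.6 = 5
Step 3: 1.2 mL brought to 6 mL → factor 6/1.2 = 5
Step 4: 6-fold → factor 6
Dilution factor to tube 2 = 50; to tube 4 = 1500
[tube 2]/[tube 4] = (factor to tube 4)/(factor to tube 2) = 1500/50 = 30.0

30.0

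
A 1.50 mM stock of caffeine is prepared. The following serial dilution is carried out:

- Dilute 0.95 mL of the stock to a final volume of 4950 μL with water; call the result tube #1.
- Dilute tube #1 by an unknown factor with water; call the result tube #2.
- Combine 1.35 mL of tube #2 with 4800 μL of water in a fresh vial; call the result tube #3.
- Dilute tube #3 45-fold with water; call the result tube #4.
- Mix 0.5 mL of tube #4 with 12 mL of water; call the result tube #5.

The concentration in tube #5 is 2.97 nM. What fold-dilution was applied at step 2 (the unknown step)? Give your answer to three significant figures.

18.9-fold

Step 1: 0.95 mL brought to 4950 μL → factor 4.95/0.95 = 5.2105
Step 2: unknown factor x
Step 3: 1.35 mL + 4800 μL = 6.15 mL total → factor 6.15/1.35 = 4.5556
Step 4: 45-fold → factor 45
Step 5: 0.5 mL + 12 mL = 12.5 mL total → factor 12.5/0.5 = 25
Product of known-step factors = 26704
Overall factor = 1.50 mM / (2.97 nM) = 5.0505 × 10^5
x = 5.0505 × 10^5 / 26704 = 18.9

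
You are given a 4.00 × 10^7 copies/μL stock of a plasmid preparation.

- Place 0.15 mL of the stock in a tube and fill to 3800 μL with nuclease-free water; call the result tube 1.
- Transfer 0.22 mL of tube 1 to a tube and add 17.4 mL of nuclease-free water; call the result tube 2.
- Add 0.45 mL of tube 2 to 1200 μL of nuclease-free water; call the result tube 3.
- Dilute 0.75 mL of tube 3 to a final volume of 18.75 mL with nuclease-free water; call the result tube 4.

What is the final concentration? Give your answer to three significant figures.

Step 1: 0.15 mL brought to 3800 μL → factor 3.8/0.15 = 25.333
Step 2: 0.22 mL + 17.4 mL = 17.62 mL total → factor 17.62/0.22 = 80.091
Step 3: 0.45 mL + 1200 μL = 1.65 mL total → factor 1.65/0.45 = 3.6667
Step 4: 0.75 mL brought to 18.75 mL → factor 18.75/0.75 = 25
Overall dilution factor = 25.333 × 80.091 × 3.6667 × 25 = 1.8599 × 10^5
Final = 4.00 × 10^7 copies/μL / 1.8599 × 10^5 = 215 copies/μL

215 copies/μL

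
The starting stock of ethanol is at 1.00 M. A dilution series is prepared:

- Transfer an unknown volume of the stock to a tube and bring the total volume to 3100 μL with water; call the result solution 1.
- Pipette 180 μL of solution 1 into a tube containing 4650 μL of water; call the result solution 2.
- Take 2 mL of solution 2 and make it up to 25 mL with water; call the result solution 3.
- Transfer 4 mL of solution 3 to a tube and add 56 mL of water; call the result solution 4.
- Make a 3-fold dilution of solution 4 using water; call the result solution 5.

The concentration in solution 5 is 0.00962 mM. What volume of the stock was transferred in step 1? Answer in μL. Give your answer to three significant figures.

Step 1: v brought to 3100 μL → factor = 3100 μL/v
Step 2: 180 μL + 4650 μL = 4830 μL total → factor 4830/180 = 26.833
Step 3: 2 mL brought to 25 mL → factor 25/2 = 12.5
Step 4: 4 mL + 56 mL = 60 mL total → factor 60/4 = 15
Step 5: 3-fold → factor 3
Product of known-step factors = 15094
Overall factor = 1.00 M / (0.00962 mM) = 1.0395 × 10^5
Step-1 factor = 1.0395 × 10^5 / 15094 = 6.887
v = 3100 μL / 6.887 = 450 μL

450 μL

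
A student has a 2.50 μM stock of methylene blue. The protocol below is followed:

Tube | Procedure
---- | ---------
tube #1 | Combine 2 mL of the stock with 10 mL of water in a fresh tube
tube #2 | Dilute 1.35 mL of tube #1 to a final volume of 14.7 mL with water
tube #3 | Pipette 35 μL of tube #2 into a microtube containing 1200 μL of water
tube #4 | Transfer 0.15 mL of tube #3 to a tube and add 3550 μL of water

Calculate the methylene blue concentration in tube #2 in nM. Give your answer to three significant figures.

38.3 nM

Step 1: 2 mL + 10 mL = 12 mL total → factor 12/2 = 6
Step 2: 1.35 mL brought to 14.7 mL → factor 14.7/1.35 = 10.889
Dilution factor through tube #2 = 6 × 10.889 = 65.333
[tube #2] = 2.50 μM / 65.333 = 0.03827 μM = 38.3 nM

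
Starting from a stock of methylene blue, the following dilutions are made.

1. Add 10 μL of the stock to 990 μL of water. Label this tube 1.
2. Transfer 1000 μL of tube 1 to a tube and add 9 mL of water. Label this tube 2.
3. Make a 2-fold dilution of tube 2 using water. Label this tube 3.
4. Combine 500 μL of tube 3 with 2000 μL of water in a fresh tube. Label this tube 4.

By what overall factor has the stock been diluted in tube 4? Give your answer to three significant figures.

1.00 × 10^4

Step 1: 10 μL + 990 μL = 1000 μL total → factor 1000/10 = 100
Step 2: 1000 μL + 9 mL = 10000 μL total → factor 10000/1000 = 10
Step 3: 2-fold → factor 2
Step 4: 500 μL + 2000 μL = 2500 μL total → factor 2500/500 = 5
Overall dilution factor = 100 × 10 × 2 × 5 = 10000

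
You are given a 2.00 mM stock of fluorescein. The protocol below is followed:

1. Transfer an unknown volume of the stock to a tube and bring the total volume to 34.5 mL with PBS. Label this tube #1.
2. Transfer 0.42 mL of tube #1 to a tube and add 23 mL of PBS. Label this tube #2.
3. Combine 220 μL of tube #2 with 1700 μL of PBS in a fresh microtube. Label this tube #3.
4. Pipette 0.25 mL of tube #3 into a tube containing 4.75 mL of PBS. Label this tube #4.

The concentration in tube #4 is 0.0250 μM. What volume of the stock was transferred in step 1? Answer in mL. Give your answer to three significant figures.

4.20 mL

Step 1: v brought to 34.5 mL → factor = 34.5 mL/v
Step 2: 0.42 mL + 23 mL = 23.42 mL total → factor 23.42/0.42 = 55.762
Step 3: 220 μL + 1700 μL = 1920 μL total → factor 1920/220 = 8.7273
Step 4: 0.25 mL + 4.75 mL = 5 mL total → factor 5/0.25 = 20
Product of known-step factors = 9733
Overall factor = 2.00 mM / (0.0250 μM) = 80000
Step-1 factor = 80000 / 9733 = 8.2195
v = 34.5 mL / 8.2195 = 4.20 mL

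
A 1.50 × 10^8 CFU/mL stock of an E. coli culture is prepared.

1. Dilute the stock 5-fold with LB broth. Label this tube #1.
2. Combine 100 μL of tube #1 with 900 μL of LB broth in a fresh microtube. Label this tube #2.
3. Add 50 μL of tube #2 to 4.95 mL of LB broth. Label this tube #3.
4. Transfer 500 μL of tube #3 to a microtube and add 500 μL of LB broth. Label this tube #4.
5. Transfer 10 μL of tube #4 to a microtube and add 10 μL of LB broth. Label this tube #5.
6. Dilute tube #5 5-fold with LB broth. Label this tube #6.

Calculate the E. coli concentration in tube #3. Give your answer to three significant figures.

3.00 × 10^4 CFU/mL

Step 1: 5-fold → factor 5
Step 2: 100 μL + 900 μL = 1000 μL total → factor 1000/100 = 10
Step 3: 50 μL + 4.95 mL = 5000 μL total → factor 5000/50 = 100
Dilution factor through tube #3 = 5 × 10 × 100 = 5000
[tube #3] = 1.50 × 10^8 CFU/mL / 5000 = 3.00 × 10^4 CFU/mL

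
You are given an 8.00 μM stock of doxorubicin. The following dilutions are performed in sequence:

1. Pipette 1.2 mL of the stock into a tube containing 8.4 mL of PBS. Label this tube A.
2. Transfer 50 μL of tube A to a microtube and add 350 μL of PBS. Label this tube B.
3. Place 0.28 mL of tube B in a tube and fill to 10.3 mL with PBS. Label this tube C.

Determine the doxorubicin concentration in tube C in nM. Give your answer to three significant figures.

3.40 nM

Step 1: 1.2 mL + 8.4 mL = 9.6 mL total → factor 9.6/1.2 = 8
Step 2: 50 μL + 350 μL = 400 μL total → factor 400/50 = 8
Step 3: 0.28 mL brought to 10.3 mL → factor 10.3/0.28 = 36.786
Overall dilution factor = 8 × 8 × 36.786 = 2354.3
Final = 8.00 μM / 2354.3 = 0.003398 μM = 3.40 nM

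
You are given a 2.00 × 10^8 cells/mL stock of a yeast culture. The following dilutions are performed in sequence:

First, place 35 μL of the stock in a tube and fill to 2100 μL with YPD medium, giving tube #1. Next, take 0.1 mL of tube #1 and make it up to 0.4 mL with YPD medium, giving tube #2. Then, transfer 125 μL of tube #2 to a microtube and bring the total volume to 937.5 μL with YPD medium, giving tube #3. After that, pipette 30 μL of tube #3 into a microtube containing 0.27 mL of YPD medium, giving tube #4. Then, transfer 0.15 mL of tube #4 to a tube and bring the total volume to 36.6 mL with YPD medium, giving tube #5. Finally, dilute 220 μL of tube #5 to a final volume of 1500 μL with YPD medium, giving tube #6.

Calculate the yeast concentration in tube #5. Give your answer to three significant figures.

45.5 cells/mL

Step 1: 35 μL brought to 2100 μL → factor 2100/35 = 60
Step 2: 0.1 mL brought to 0.4 mL → factor 0.4/0.1 = 4
Step 3: 125 μL brought to 937.5 μL → factor 937.5/125 = 7.5
Step 4: 30 μL + 0.27 mL = 300 μL total → factor 300/30 = 10
Step 5: 0.15 mL brought to 36.6 mL → factor 36.6/0.15 = 244
Dilution factor through tube #5 = 60 × 4 × 7.5 × 10 × 244 = 4.392 × 10^6
[tube #5] = 2.00 × 10^8 cells/mL / 4.392 × 10^6 = 45.5 cells/mL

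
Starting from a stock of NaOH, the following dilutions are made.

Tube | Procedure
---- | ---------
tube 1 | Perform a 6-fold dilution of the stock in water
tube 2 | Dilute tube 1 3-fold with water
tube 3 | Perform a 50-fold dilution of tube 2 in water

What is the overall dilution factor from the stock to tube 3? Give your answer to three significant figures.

900

Step 1: 6-fold → factor 6
Step 2: 3-fold → factor 3
Step 3: 50-fold → factor 50
Overall dilution factor = 6 × 3 × 50 = 900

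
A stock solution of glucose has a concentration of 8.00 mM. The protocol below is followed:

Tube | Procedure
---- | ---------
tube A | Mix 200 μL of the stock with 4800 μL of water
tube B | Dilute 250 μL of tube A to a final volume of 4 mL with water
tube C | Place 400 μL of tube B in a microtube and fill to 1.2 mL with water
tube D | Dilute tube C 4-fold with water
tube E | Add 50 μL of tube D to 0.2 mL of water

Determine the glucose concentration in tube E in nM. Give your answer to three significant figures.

333 nM

Step 1: 200 μL + 4800 μL = 5000 μL total → factor 5000/200 = 25
Step 2: 250 μL brought to 4 mL → factor 4000/250 = 16
Step 3: 400 μL brought to 1.2 mL → factor 1200/400 = 3
Step 4: 4-fold → factor 4
Step 5: 50 μL + 0.2 mL = 250 μL total → factor 250/50 = 5
Overall dilution factor = 25 × 16 × 3 × 4 × 5 = 24000
Final = 8.00 mM / 24000 = 0.0003333 mM = 333 nM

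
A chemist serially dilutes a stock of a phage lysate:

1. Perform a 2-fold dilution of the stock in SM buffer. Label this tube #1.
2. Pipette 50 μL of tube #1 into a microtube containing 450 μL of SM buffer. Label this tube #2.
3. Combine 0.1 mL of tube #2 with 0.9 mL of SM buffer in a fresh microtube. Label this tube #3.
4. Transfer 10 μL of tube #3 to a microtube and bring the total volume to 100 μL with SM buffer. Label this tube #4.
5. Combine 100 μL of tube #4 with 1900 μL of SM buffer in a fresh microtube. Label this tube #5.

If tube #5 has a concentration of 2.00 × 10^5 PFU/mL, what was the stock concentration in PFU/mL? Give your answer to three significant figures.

Step 1: 2-fold → factor 2
Step 2: 50 μL + 450 μL = 500 μL total → factor 500/50 = 10
Step 3: 0.1 mL + 0.9 mL = 1 mL total → factor 1/0.1 = 10
Step 4: 10 μL brought to 100 μL → factor 100/10 = 10
Step 5: 100 μL + 1900 μL = 2000 μL total → factor 2000/100 = 20
Overall dilution factor = 2 × 10 × 10 × 10 × 20 = 40000
Stock = 2.00 × 10^5 PFU/mL × 40000 = 8.00 × 10^9 PFU/mL

8.00 × 10^9 PFU/mL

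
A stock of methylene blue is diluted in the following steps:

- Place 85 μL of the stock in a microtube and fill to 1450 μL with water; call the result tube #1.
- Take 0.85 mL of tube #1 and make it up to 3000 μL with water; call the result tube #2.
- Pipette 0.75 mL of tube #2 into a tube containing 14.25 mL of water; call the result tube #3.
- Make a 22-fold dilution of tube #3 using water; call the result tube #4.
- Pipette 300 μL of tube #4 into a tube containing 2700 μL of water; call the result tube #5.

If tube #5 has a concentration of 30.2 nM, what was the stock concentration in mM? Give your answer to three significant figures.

Step 1: 85 μL brought to 1450 μL → factor 1450/85 = 17.059
Step 2: 0.85 mL brought to 3000 μL → factor 3/0.85 = 3.5294
Step 3: 0.75 mL + 14.25 mL = 15 mL total → factor 15/0.75 = 20
Step 4: 22-fold → factor 22
Step 5: 300 μL + 2700 μL = 3000 μL total → factor 3000/300 = 10
Overall dilution factor = 17.059 × 3.5294 × 20 × 22 × 10 = 2.6491 × 10^5
Stock = 30.2 nM × 2.6491 × 10^5 = 8.000 × 10^6 nM = 8.00 mM

8.00 mM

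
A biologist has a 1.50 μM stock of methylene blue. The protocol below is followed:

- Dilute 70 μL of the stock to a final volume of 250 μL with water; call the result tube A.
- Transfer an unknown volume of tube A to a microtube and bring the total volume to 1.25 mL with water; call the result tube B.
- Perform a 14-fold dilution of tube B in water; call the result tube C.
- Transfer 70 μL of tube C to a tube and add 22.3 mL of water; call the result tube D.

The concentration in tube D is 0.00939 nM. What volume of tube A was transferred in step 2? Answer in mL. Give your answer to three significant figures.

0.125 mL

Step 1: 70 μL brought to 250 μL → factor 250/70 = 3.5714
Step 2: v brought to 1.25 mL → factor = 1.25 mL/v
Step 3: 14-fold → factor 14
Step 4: 70 μL + 22.3 mL = 22370 μL total → factor 22370/70 = 319.57
Product of known-step factors = 15979
Overall factor = 1.50 μM / (0.00939 nM) = 1.5974 × 10^5
Step-2 factor = 1.5974 × 10^5 / 15979 = 9.9974
v = 1.25 mL / 9.9974 = 0.125 mL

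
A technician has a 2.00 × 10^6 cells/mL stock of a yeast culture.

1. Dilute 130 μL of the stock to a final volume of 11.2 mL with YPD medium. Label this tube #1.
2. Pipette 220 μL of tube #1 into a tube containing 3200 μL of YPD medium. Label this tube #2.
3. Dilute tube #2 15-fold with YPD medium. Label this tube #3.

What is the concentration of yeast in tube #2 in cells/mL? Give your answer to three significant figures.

1.49 × 10^3 cells/mL

Step 1: 130 μL brought to 11.2 mL → factor 11200/130 = 86.154
Step 2: 220 μL + 3200 μL = 3420 μL total → factor 3420/220 = 15.545
Dilution factor through tube #2 = 86.154 × 15.545 = 1339.3
[tube #2] = 2.00 × 10^6 cells/mL / 1339.3 = 1.49 × 10^3 cells/mL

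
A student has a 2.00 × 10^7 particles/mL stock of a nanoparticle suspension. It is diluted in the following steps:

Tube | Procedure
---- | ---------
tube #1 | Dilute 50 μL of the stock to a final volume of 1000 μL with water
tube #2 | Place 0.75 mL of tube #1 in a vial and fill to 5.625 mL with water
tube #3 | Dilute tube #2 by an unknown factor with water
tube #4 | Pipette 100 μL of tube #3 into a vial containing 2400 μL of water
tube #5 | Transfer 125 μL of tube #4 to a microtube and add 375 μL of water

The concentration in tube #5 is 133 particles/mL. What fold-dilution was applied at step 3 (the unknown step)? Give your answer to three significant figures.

10.0-fold

Step 1: 50 μL brought to 1000 μL → factor 1000/50 = 20
Step 2: 0.75 mL brought to 5.625 mL → factor 5.625/0.75 = 7.5
Step 3: unknown factor x
Step 4: 100 μL + 2400 μL = 2500 μL total → factor 2500/100 = 25
Step 5: 125 μL + 375 μL = 500 μL total → factor 500/125 = 4
Product of known-step factors = 15000
Overall factor = 2.00 × 10^7 particles/mL / (133 particles/mL) = 1.5038 × 10^5
x = 1.5038 × 10^5 / 15000 = 10.0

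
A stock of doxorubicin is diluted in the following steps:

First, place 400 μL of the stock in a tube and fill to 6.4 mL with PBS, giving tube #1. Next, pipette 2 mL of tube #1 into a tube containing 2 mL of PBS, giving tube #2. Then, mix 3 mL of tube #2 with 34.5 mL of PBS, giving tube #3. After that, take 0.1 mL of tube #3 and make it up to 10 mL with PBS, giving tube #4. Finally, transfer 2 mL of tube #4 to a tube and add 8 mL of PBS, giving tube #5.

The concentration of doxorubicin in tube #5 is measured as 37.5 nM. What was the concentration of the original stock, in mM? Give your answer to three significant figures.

Step 1: 400 μL brought to 6.4 mL → factor 6400/400 = 16
Step 2: 2 mL + 2 mL = 4 mL total → factor 4/2 = 2
Step 3: 3 mL + 34.5 mL = 37.5 mL total → factor 37.5/3 = 12.5
Step 4: 0.1 mL brought to 10 mL → factor 10/0.1 = 100
Step 5: 2 mL + 8 mL = 10 mL total → factor 10/2 = 5
Overall dilution factor = 16 × 2 × 12.5 × 100 × 5 = 2 × 10^5
Stock = 37.5 nM × 2 × 10^5 = 7.500 × 10^6 nM = 7.50 mM

7.50 mM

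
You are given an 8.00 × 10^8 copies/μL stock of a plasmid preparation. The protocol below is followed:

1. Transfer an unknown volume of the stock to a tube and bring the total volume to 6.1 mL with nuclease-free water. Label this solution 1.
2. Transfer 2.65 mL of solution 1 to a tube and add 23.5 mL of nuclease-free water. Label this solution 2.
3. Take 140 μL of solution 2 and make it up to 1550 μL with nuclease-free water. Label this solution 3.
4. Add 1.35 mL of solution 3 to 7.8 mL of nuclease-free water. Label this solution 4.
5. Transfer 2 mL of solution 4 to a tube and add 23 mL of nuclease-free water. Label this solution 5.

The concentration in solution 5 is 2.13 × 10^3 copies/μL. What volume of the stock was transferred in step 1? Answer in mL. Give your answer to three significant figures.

Step 1: v brought to 6.1 mL → factor = 6.1 mL/v
Step 2: 2.65 mL + 23.5 mL = 26.15 mL total → factor 26.15/2.65 = 9.8679
Step 3: 140 μL brought to 1550 μL → factor 1550/140 = 11.071
Step 4: 1.35 mL + 7.8 mL = 9.15 mL total → factor 9.15/1.35 = 6.7778
Step 5: 2 mL + 23 mL = 25 mL total → factor 25/2 = 12.5
Product of known-step factors = 9256.1
Overall factor = 8.00 × 10^8 copies/μL / (2.13 × 10^3 copies/μL) = 3.7559 × 10^5
Step-1 factor = 3.7559 × 10^5 / 9256.1 = 40.577
v = 6.1 mL / 40.577 = 0.150 mL

0.150 mL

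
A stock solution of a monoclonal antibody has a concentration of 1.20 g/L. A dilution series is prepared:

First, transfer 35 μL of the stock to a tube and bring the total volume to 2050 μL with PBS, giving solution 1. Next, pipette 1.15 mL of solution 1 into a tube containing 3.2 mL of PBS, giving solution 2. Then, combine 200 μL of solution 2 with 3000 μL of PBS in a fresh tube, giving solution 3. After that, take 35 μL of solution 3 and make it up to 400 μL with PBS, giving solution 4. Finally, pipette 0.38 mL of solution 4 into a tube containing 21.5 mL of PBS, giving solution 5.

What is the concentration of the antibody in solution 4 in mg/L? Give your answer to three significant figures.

0.0296 mg/L

Step 1: 35 μL brought to 2050 μL → factor 2050/35 = 58.571
Step 2: 1.15 mL + 3.2 mL = 4.35 mL total → factor 4.35/1.15 = 3.7826
Step 3: 200 μL + 3000 μL = 3200 μL total → factor 3200/200 = 16
Step 4: 35 μL brought to 400 μL → factor 400/35 = 11.429
Dilution factor through solution 4 = 58.571 × 3.7826 × 16 × 11.429 = 40513
[solution 4] = 1.20 g/L / 40513 = 2.962 × 10^-5 g/L = 0.0296 mg/L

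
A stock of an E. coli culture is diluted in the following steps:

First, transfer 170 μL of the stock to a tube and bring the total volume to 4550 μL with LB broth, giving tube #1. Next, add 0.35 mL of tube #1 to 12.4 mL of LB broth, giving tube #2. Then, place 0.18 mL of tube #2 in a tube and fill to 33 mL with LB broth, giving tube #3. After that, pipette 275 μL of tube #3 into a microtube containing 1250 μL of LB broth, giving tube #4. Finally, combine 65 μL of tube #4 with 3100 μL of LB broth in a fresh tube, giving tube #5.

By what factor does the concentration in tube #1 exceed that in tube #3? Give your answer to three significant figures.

6.68 × 10^3

Step 1: 170 μL brought to 4550 μL → factor 4550/170 = 26.765
Step 2: 0.35 mL + 12.4 mL = 12.75 mL total → factor 12.75/0.35 = 36.429
Step 3: 0.18 mL brought to 33 mL → factor 33/0.18 = 183.33
Dilution factor to tube #1 = 26.765; to tube #3 = 1.7875 × 10^5
[tube #1]/[tube #3] = (factor to tube #3)/(factor to tube #1) = 1.7875 × 10^5/26.765 = 6.68 × 10^3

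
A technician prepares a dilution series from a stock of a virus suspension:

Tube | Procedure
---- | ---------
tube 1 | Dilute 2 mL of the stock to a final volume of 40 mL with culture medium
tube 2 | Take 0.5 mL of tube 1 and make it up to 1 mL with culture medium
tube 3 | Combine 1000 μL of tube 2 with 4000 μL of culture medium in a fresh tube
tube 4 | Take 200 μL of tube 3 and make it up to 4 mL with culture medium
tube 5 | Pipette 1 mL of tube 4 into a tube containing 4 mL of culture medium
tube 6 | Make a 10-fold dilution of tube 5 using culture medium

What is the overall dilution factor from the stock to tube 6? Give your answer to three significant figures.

Step 1: 2 mL brought to 40 mL → factor 40/2 = 20
Step 2: 0.5 mL brought to 1 mL → factor 1/0.5 = 2
Step 3: 1000 μL + 4000 μL = 5000 μL total → factor 5000/1000 = 5
Step 4: 200 μL brought to 4 mL → factor 4000/200 = 20
Step 5: 1 mL + 4 mL = 5 mL total → factor 5/1 = 5
Step 6: 10-fold → factor 10
Overall dilution factor = 20 × 2 × 5 × 20 × 5 × 10 = 2 × 10^5

2.00 × 10^5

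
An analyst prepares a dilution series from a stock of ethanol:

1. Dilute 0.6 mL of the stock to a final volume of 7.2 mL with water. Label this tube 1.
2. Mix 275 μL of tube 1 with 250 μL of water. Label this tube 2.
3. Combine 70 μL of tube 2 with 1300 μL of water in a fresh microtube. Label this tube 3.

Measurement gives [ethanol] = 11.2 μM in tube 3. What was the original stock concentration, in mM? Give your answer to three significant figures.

Step 1: 0.6 mL brought to 7.2 mL → factor 7.2/0.6 = 12
Step 2: 275 μL + 250 μL = 525 μL total → factor 525/275 = 1.9091
Step 3: 70 μL + 1300 μL = 1370 μL total → factor 1370/70 = 19.571
Overall dilution factor = 12 × 1.9091 × 19.571 = 448.36
Stock = 11.2 μM × 448.36 = 5022 μM = 5.02 mM

5.02 mM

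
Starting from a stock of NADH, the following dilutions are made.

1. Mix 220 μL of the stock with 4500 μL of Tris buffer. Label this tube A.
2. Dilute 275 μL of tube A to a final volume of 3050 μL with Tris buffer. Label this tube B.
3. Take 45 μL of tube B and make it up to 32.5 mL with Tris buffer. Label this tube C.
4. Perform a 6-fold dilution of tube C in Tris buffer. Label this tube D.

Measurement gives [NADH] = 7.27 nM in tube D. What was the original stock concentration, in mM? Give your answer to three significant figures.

Step 1: 220 μL + 4500 μL = 4720 μL total → factor 4720/220 = 21.455
Step 2: 275 μL brought to 3050 μL → factor 3050/275 = 11.091
Step 3: 45 μL brought to 32.5 mL → factor 32500/45 = 722.22
Step 4: 6-fold → factor 6
Overall dilution factor = 21.455 × 11.091 × 722.22 × 6 = 1.0311 × 10^6
Stock = 7.27 nM × 1.0311 × 10^6 = 7.496 × 10^6 nM = 7.50 mM

7.50 mM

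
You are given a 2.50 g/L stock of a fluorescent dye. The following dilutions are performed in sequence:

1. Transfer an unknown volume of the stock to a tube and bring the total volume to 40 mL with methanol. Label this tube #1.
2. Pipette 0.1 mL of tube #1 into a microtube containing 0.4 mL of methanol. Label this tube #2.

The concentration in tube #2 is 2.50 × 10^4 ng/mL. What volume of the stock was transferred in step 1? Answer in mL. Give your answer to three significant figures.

Step 1: v brought to 40 mL → factor = 40 mL/v
Step 2: 0.1 mL + 0.4 mL = 0.5 mL total → factor 0.5/0.1 = 5
Product of known-step factors = 5
Overall factor = 2.50 g/L / (2.50 × 10^4 ng/mL) = 100
Step-1 factor = 100 / 5 = 20
v = 40 mL / 20 = 2.00 mL

2.00 mL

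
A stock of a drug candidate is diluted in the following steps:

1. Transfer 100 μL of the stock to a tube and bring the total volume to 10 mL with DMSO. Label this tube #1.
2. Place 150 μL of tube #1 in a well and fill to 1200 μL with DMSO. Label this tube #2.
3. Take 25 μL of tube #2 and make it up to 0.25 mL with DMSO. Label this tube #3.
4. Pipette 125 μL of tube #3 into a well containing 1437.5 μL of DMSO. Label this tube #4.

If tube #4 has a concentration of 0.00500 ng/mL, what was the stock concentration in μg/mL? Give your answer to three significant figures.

Step 1: 100 μL brought to 10 mL → factor 10000/100 = 100
Step 2: 150 μL brought to 1200 μL → factor 1200/150 = 8
Step 3: 25 μL brought to 0.25 mL → factor 250/25 = 10
Step 4: 125 μL + 1437.5 μL = 1562.5 μL total → factor 1562.5/125 = 12.5
Overall dilution factor = 100 × 8 × 10 × 12.5 = 1 × 10^5
Stock = 0.00500 ng/mL × 1 × 10^5 = 500.0 ng/mL = 0.500 μg/mL

0.500 μg/mL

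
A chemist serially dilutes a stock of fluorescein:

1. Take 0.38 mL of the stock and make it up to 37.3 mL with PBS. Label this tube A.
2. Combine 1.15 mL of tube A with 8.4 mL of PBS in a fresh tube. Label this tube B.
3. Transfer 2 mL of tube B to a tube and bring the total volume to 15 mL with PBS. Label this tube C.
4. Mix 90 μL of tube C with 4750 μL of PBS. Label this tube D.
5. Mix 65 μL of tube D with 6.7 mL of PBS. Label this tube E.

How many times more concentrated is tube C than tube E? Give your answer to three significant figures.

5.60 × 10^3

Step 1: 0.38 mL brought to 37.3 mL → factor 37.3/0.38 = 98.158
Step 2: 1.15 mL + 8.4 mL = 9.55 mL total → factor 9.55/1.15 = 8.3043
Step 3: 2 mL brought to 15 mL → factor 15/2 = 7.5
Step 4: 90 μL + 4750 μL = 4840 μL total → factor 4840/90 = 53.778
Step 5: 65 μL + 6.7 mL = 6765 μL total → factor 6765/65 = 104.08
Dilution factor to tube C = 6113.5; to tube E = 3.4218 × 10^7
[tube C]/[tube E] = (factor to tube E)/(factor to tube C) = 3.4218 × 10^7/6113.5 = 5.60 × 10^3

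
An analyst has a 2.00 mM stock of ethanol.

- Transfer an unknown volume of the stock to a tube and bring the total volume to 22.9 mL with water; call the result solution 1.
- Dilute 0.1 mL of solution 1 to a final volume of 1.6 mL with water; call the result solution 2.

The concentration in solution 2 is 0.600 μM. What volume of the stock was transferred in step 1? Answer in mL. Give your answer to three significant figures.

Step 1: v brought to 22.9 mL → factor = 22.9 mL/v
Step 2: 0.1 mL brought to 1.6 mL → factor 1.6/0.1 = 16
Product of known-step factors = 16
Overall factor = 2.00 mM / (0.600 μM) = 3333.3
Step-1 factor = 3333.3 / 16 = 208.33
v = 22.9 mL / 208.33 = 0.110 mL

0.110 mL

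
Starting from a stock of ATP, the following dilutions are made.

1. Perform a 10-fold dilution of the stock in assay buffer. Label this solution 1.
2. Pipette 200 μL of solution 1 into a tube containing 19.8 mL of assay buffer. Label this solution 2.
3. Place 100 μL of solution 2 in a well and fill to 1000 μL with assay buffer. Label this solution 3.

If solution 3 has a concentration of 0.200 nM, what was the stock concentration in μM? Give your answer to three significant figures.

2.00 μM

Step 1: 10-fold → factor 10
Step 2: 200 μL + 19.8 mL = 20000 μL total → factor 20000/200 = 100
Step 3: 100 μL brought to 1000 μL → factor 1000/100 = 10
Overall dilution factor = 10 × 100 × 10 = 10000
Stock = 0.200 nM × 10000 = 2000 nM = 2.00 μM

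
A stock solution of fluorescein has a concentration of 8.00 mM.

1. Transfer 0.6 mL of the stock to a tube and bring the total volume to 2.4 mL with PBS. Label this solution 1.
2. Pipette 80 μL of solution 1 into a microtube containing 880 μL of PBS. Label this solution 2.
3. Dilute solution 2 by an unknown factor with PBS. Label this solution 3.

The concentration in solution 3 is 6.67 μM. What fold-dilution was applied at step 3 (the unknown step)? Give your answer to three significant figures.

Step 1: 0.6 mL brought to 2.4 mL → factor 2.4/0.6 = 4
Step 2: 80 μL + 880 μL = 960 μL total → factor 960/80 = 12
Step 3: unknown factor x
Product of known-step factors = 48
Overall factor = 8.00 mM / (6.67 μM) = 1199.4
x = 1199.4 / 48 = 25.0

25.0-fold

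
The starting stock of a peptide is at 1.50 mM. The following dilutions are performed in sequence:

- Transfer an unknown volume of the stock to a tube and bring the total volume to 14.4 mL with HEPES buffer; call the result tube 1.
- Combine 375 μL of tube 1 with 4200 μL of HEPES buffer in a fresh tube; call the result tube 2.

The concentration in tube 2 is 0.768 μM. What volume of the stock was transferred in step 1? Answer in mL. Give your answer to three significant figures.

0.0899 mL

Step 1: v brought to 14.4 mL → factor = 14.4 mL/v
Step 2: 375 μL + 4200 μL = 4575 μL total → factor 4575/375 = 12.2
Product of known-step factors = 12.2
Overall factor = 1.50 mM / (0.768 μM) = 1953.1
Step-1 factor = 1953.1 / 12.2 = 160.09
v = 14.4 mL / 160.09 = 0.0899 mL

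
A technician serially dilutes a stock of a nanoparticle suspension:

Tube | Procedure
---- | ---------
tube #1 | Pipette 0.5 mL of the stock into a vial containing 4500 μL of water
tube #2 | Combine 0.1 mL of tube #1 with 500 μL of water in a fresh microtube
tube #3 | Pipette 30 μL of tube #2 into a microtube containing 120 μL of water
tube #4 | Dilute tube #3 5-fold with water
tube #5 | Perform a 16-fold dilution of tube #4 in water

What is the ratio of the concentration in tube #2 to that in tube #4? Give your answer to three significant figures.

25.0

Step 1: 0.5 mL + 4500 μL = 5 mL total → factor 5/0.5 = 10
Step 2: 0.1 mL + 500 μL = 0.6 mL total → factor 0.6/0.1 = 6
Step 3: 30 μL + 120 μL = 150 μL total → factor 150/30 = 5
Step 4: 5-fold → factor 5
Dilution factor to tube #2 = 60; to tube #4 = 1500
[tube #2]/[tube #4] = (factor to tube #4)/(factor to tube #2) = 1500/60 = 25.0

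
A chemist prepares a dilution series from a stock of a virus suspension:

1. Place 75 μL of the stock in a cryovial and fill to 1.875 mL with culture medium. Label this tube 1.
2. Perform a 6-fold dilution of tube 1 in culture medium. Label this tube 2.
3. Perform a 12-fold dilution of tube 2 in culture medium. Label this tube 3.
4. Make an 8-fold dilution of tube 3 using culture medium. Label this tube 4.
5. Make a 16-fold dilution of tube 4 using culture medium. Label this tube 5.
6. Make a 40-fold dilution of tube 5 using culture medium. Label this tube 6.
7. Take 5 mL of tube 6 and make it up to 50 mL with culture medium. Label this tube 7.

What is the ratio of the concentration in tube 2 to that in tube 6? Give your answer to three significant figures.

6.14 × 10^4

Step 1: 75 μL brought to 1.875 mL → factor 1875/75 = 25
Step 2: 6-fold → factor 6
Step 3: 12-fold → factor 12
Step 4: 8-fold → factor 8
Step 5: 16-fold → factor 16
Step 6: 40-fold → factor 40
Dilution factor to tube 2 = 150; to tube 6 = 9.216 × 10^6
[tube 2]/[tube 6] = (factor to tube 6)/(factor to tube 2) = 9.216 × 10^6/150 = 6.14 × 10^4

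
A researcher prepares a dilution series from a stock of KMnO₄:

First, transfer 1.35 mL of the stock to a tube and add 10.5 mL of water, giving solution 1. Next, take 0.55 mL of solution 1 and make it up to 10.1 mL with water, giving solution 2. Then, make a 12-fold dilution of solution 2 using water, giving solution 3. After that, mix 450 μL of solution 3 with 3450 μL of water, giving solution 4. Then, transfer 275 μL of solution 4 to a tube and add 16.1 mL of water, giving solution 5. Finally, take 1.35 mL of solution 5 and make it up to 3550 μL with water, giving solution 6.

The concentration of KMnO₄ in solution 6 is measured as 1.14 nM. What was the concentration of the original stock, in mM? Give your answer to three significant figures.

2.99 mM

Step 1: 1.35 mL + 10.5 mL = 11.85 mL total → factor 11.85/1.35 = 8.7778
Step 2: 0.55 mL brought to 10.1 mL → factor 10.1/0.55 = 18.364
Step 3: 12-fold → factor 12
Step 4: 450 μL + 3450 μL = 3900 μL total → factor 3900/450 = 8.6667
Step 5: 275 μL + 16.1 mL = 16375 μL total → factor 16375/275 = 59.545
Step 6: 1.35 mL brought to 3550 μL → factor 3.55/1.35 = 2.6296
Overall dilution factor = 8.7778 × 18.364 × 12 × 8.6667 × 59.545 × 2.6296 = 2.6249 × 10^6
Stock = 1.14 nM × 2.6249 × 10^6 = 2.992 × 10^6 nM = 2.99 mM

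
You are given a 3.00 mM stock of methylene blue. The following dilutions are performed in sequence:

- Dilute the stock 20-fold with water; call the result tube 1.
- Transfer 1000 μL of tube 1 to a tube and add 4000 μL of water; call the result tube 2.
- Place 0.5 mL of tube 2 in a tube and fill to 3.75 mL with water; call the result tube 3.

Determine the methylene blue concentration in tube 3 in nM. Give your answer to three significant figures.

4.00 × 10^3 nM

Step 1: 20-fold → factor 20
Step 2: 1000 μL + 4000 μL = 5000 μL total → factor 5000/1000 = 5
Step 3: 0.5 mL brought to 3.75 mL → factor 3.75/0.5 = 7.5
Overall dilution factor = 20 × 5 × 7.5 = 750
Final = 3.00 mM / 750 = 0.004000 mM = 4.00 × 10^3 nM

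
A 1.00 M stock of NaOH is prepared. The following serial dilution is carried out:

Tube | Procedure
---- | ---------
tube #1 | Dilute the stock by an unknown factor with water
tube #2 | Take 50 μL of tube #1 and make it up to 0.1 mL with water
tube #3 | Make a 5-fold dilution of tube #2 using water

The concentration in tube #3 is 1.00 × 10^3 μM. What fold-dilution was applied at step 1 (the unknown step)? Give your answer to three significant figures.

Step 1: unknown factor x
Step 2: 50 μL brought to 0.1 mL → factor 100/50 = 2
Step 3: 5-fold → factor 5
Product of known-step factors = 10
Overall factor = 1.00 M / (1.00 × 10^3 μM) = 1000
x = 1000 / 10 = 100

100-fold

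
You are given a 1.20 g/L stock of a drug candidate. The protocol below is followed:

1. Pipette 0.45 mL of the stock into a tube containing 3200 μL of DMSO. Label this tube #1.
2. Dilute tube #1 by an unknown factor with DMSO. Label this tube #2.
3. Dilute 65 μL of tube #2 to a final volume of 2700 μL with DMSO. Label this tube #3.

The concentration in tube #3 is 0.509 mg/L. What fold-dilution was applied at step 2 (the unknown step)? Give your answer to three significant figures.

Step 1: 0.45 mL + 3200 μL = 3.65 mL total → factor 3.65/0.45 = 8.1111
Step 2: unknown factor x
Step 3: 65 μL brought to 2700 μL → factor 2700/65 = 41.538
Product of known-step factors = 336.92
Overall factor = 1.20 g/L / (0.509 mg/L) = 2357.6
x = 2357.6 / 336.92 = 7.00

7.00-fold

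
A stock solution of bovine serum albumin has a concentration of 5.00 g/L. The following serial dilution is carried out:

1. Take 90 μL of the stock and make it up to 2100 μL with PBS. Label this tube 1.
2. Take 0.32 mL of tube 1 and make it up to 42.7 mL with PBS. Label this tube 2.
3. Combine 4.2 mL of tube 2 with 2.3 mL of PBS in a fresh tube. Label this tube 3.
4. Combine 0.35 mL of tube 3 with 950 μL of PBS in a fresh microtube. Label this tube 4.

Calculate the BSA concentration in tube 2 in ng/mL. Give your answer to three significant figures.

1.61 × 10^3 ng/mL

Step 1: 90 μL brought to 2100 μL → factor 2100/90 = 23.333
Step 2: 0.32 mL brought to 42.7 mL → factor 42.7/0.32 = 133.44
Dilution factor through tube 2 = 23.333 × 133.44 = 3113.5
[tube 2] = 5.00 g/L / 3113.5 = 0.001606 g/L = 1.61 × 10^3 ng/mL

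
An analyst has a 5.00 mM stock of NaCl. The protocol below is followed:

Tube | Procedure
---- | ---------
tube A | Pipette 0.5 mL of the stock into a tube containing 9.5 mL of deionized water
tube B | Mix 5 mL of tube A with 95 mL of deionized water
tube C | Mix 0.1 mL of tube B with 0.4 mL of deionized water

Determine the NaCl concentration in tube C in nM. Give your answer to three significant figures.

2.50 × 10^3 nM

Step 1: 0.5 mL + 9.5 mL = 10 mL total → factor 10/0.5 = 20
Step 2: 5 mL + 95 mL = 100 mL total → factor 100/5 = 20
Step 3: 0.1 mL + 0.4 mL = 0.5 mL total → factor 0.5/0.1 = 5
Overall dilution factor = 20 × 20 × 5 = 2000
Final = 5.00 mM / 2000 = 0.002500 mM = 2.50 × 10^3 nM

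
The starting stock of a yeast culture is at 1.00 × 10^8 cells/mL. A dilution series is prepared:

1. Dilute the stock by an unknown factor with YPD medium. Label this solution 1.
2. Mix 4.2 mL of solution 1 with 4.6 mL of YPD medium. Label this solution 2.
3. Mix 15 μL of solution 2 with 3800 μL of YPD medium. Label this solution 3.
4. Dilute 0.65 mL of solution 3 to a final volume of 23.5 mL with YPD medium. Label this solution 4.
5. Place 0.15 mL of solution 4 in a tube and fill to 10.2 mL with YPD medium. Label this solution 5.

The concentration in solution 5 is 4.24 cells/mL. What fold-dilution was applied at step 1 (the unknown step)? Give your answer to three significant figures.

18.0-fold

Step 1: unknown factor x
Step 2: 4.2 mL + 4.6 mL = 8.8 mL total → factor 8.8/4.2 = 2.0952
Step 3: 15 μL + 3800 μL = 3815 μL total → factor 3815/15 = 254.33
Step 4: 0.65 mL brought to 23.5 mL → factor 23.5/0.65 = 36.154
Step 5: 0.15 mL brought to 10.2 mL → factor 10.2/0.15 = 68
Product of known-step factors = 1.3101 × 10^6
Overall factor = 1.00 × 10^8 cells/mL / (4.24 cells/mL) = 2.3585 × 10^7
x = 2.3585 × 10^7 / 1.3101 × 10^6 = 18.0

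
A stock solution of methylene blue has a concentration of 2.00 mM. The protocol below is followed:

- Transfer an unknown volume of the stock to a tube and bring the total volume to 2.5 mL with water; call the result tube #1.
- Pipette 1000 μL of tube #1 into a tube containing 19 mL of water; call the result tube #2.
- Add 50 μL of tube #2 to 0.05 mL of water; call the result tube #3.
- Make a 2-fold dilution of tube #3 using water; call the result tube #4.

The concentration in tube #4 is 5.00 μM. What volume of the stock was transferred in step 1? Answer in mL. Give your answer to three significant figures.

Step 1: v brought to 2.5 mL → factor = 2.5 mL/v
Step 2: 1000 μL + 19 mL = 20000 μL total → factor 20000/1000 = 20
Step 3: 50 μL + 0.05 mL = 100 μL total → factor 100/50 = 2
Step 4: 2-fold → factor 2
Product of known-step factors = 80
Overall factor = 2.00 mM / (5.00 μM) = 400
Step-1 factor = 400 / 80 = 5
v = 2.5 mL / 5 = 0.500 mL

0.500 mL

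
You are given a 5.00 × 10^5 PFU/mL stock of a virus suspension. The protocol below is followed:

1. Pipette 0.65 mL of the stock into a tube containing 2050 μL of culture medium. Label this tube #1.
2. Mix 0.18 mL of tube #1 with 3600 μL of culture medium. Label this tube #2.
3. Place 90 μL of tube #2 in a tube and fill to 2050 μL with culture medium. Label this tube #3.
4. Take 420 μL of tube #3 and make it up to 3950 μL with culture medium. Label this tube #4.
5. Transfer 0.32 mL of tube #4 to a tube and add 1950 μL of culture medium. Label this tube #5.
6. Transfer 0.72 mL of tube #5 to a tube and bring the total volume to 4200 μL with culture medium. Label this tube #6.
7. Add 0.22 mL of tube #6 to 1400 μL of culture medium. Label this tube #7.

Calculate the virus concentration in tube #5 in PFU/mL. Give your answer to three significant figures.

3.77 PFU/mL

Step 1: 0.65 mL + 2050 μL = 2.7 mL total → factor 2.7/0.65 = 4.1538
Step 2: 0.18 mL + 3600 μL = 3.78 mL total → factor 3.78/0.18 = 21
Step 3: 90 μL brought to 2050 μL → factor 2050/90 = 22.778
Step 4: 420 μL brought to 3950 μL → factor 3950/420 = 9.4048
Step 5: 0.32 mL + 1950 μL = 2.27 mL total → factor 2.27/0.32 = 7.0938
Dilution factor through tube #5 = 4.1538 × 21 × 22.778 × 9.4048 × 7.0938 = 1.3256 × 10^5
[tube #5] = 5.00 × 10^5 PFU/mL / 1.3256 × 10^5 = 3.77 PFU/mL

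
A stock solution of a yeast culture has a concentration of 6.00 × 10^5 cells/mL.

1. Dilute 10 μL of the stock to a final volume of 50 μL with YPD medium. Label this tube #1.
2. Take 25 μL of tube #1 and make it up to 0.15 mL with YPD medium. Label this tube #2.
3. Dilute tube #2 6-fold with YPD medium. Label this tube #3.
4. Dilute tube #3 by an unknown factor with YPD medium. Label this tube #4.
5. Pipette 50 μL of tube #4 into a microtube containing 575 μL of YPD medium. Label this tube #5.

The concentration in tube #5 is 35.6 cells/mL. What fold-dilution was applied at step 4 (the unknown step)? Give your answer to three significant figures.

7.49-fold

Step 1: 10 μL brought to 50 μL → factor 50/10 = 5
Step 2: 25 μL brought to 0.15 mL → factor 150/25 = 6
Step 3: 6-fold → factor 6
Step 4: unknown factor x
Step 5: 50 μL + 575 μL = 625 μL total → factor 625/50 = 12.5
Product of known-step factors = 2250
Overall factor = 6.00 × 10^5 cells/mL / (35.6 cells/mL) = 16854
x = 16854 / 2250 = 7.49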